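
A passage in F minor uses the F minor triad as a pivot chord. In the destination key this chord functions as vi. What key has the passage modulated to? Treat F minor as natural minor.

The numeral vi denotes a minor triad on scale degree 6. With F on degree 6, the tonic of the new key is Ab.
Degree 6 carries a minor triad in major keys, so the destination is Ab major.
Check: the diatonic triads of Ab major are Ab (I), Bbm (ii), Cm (iii), Db (IV), Eb (V), Fm (vi), Gdim (vii°) — F minor is indeed vi.

Ab major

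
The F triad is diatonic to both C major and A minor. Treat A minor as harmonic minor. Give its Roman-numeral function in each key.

The scale of C major is C D E F G A B; F is degree 4, and the triad built there (F-A-C) is major, so it is IV.
The scale of A minor (harmonic minor) is A B C D E F G#; F is degree 6, and the triad built there (F-A-C) is major, so it is VI.

IV in C major; VI in A minor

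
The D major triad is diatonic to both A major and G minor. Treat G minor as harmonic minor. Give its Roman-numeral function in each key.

IV in A major; V in G minor

The scale of A major is A B C# D E F# G#; D is degree 4, and the triad built there (D-F#-A) is major, so it is IV.
The scale of G minor (harmonic minor) is G A Bb C D Eb F#; D is degree 5, and the triad built there (D-F#-A) is major, so it is V.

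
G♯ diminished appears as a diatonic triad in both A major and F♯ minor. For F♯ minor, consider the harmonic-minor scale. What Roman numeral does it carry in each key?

The scale of A major is A B C♯ D E F♯ G♯; G♯ is degree 7, and the triad built there (G♯-B-D) is diminished, so it is vii°.
The scale of F♯ minor (harmonic minor) is F♯ G♯ A B C♯ D E♯; G♯ is degree 2, and the triad built there (G♯-B-D) is diminished, so it is ii°.

vii° in A major; ii° in F♯ minor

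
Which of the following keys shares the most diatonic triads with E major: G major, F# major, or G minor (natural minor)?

Triads of E major: E (I), F#m (ii), G#m (iii), A (IV), B (V), C#m (vi), D#dim (vii°).
G major shares 0: none.
F# major shares 2: G#m, B.
G minor (natural minor) shares 0: none.
The most common triads (2) are shared with F# major.

F# major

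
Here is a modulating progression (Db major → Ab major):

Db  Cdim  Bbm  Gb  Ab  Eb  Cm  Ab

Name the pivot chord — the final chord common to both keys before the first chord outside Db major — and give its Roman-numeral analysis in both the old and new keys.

Ab — V in Db major, I in Ab major

Chords diatonic to Db major: Db, Ebm, Fm, Gb, Ab, Bbm, Cdim.
Reading the progression, the first chord not in that set is Eb, so the modulation leaves Db major there.
The chord immediately before Eb is Ab, which is diatonic to both keys: V in Db major and I in Ab major.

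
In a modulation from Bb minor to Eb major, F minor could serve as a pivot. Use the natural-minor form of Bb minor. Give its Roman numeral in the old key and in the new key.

The scale of Bb minor (natural minor) is Bb C Db Eb F Gb Ab; F is degree 5, and the triad built there (F-Ab-C) is minor, so it is v.
The scale of Eb major is Eb F G Ab Bb C D; F is degree 2, and the triad built there (F-Ab-C) is minor, so it is ii.

v in Bb minor; ii in Eb major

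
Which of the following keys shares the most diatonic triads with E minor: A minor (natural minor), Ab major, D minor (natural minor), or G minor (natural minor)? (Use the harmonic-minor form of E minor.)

A minor

Triads of E minor (harmonic minor): Em (i), F#dim (ii°), Gaug (III+), Am (iv), B (V), C (VI), D#dim (vii°).
A minor (natural minor) shares 3: Em, Am, C.
Ab major shares 0: none.
D minor (natural minor) shares 2: Am, C.
G minor (natural minor) shares 0: none.
The most common triads (3) are shared with A minor.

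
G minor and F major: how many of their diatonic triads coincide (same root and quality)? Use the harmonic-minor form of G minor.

Diatonic triads of G minor (harmonic minor): Gm (i), Adim (ii°), Bbaug (III+), Cm (iv), D (V), Eb (VI), F#dim (vii°).
Diatonic triads of F major: F (I), Gm (ii), Am (iii), Bb (IV), C (V), Dm (vi), Edim (vii°).
Matching root and quality in both lists: Gm.
That gives 1 common triad.

1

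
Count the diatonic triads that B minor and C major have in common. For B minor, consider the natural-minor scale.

Diatonic triads of B minor (natural minor): Bm (i), C#dim (ii°), D (III), Em (iv), F#m (v), G (VI), A (VII).
Diatonic triads of C major: C (I), Dm (ii), Em (iii), F (IV), G (V), Am (vi), Bdim (vii°).
Matching root and quality in both lists: Em, G.
That gives 2 common triads.

2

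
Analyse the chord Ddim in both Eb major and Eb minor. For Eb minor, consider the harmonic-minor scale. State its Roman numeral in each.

The scale of Eb major is Eb F G Ab Bb C D; D is degree 7, and the triad built there (D-F-Ab) is diminished, so it is vii°.
The scale of Eb minor (harmonic minor) is Eb F Gb Ab Bb Cb D; D is degree 7, and the triad built there (D-F-Ab) is diminished, so it is vii°.

vii° in Eb major; vii° in Eb minor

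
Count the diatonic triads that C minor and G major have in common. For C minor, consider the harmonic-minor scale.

Diatonic triads of C minor (harmonic minor): C minor (i), D diminished (ii°), Eb augmented (III+), F minor (iv), G major (V), Ab major (VI), B diminished (vii°).
Diatonic triads of G major: G major (I), A minor (ii), B minor (iii), C major (IV), D major (V), E minor (vi), F# diminished (vii°).
Matching root and quality in both lists: G major.
That gives 1 common triad.

1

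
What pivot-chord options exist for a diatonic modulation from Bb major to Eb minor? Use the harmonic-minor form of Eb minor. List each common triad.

Bb

Triads in Bb major: Bb (I), Cm (ii), Dm (iii), Eb (IV), F (V), Gm (vi), Adim (vii°).
Triads in Eb minor (harmonic minor): Ebm (i), Fdim (ii°), Gbaug (III+), Abm (iv), Bb (V), Cb (VI), Ddim (vii°).
Shared triads with their functions: Bb (I in Bb major, V in Eb minor).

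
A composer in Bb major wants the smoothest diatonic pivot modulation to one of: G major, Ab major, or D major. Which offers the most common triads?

Triads of Bb major: Bb major (I), C minor (ii), D minor (iii), Eb major (IV), F major (V), G minor (vi), A diminished (vii°).
G major shares 0: none.
Ab major shares 2: Cm, Eb.
D major shares 0: none.
The most common triads (2) are shared with Ab major.

Ab major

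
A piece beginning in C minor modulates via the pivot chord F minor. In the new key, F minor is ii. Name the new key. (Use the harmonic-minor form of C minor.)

The numeral ii denotes a minor triad on scale degree 2. With F on degree 2, the tonic of the new key is E♭.
Degree 2 carries a minor triad in major keys, so the destination is E♭ major.
Check: the diatonic triads of E♭ major are E♭ (I), Fm (ii), Gm (iii), A♭ (IV), B♭ (V), Cm (vi), Ddim (vii°) — F minor is indeed ii.

E♭ major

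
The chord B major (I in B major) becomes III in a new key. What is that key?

The numeral III denotes a major triad on scale degree 3. With B on degree 3, the tonic of the new key is G♯.
Degree 3 carries a major triad in natural-minor keys, so the destination is G♯ minor.
Check: the diatonic triads of G♯ minor (natural minor) are G♯m (i), A♯dim (ii°), B (III), C♯m (iv), D♯m (v), E (VI), F♯ (VII) — B major is indeed III.

G♯ minor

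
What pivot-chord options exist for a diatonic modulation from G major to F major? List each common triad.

Triads in G major: G (I), Am (ii), Bm (iii), C (IV), D (V), Em (vi), F#dim (vii°).
Triads in F major: F (I), Gm (ii), Am (iii), Bb (IV), C (V), Dm (vi), Edim (vii°).
Shared triads with their functions: Am (ii in G major, iii in F major); C (IV in G major, V in F major).

Am, C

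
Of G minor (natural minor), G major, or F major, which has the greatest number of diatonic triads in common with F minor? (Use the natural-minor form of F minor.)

G minor

Triads of F minor (natural minor): Fm (i), Gdim (ii°), Ab (III), Bbm (iv), Cm (v), Db (VI), Eb (VII).
G minor (natural minor) shares 2: Cm, Eb.
G major shares 0: none.
F major shares 0: none.
The most common triads (2) are shared with G minor.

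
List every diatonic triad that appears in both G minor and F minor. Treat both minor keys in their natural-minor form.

Cm, Eb

Triads in G minor (natural minor): Gm (i), Adim (ii°), Bb (III), Cm (iv), Dm (v), Eb (VI), F (VII).
Triads in F minor (natural minor): Fm (i), Gdim (ii°), Ab (III), Bbm (iv), Cm (v), Db (VI), Eb (VII).
Shared triads with their functions: Cm (iv in G minor, v in F minor); Eb (VI in G minor, VII in F minor).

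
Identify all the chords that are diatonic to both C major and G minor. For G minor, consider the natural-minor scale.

Triads in C major: C (I), Dm (ii), Em (iii), F (IV), G (V), Am (vi), Bdim (vii°).
Triads in G minor (natural minor): Gm (i), Adim (ii°), Bb (III), Cm (iv), Dm (v), Eb (VI), F (VII).
Shared triads with their functions: Dm (ii in C major, v in G minor); F (IV in C major, VII in G minor).

Dm, F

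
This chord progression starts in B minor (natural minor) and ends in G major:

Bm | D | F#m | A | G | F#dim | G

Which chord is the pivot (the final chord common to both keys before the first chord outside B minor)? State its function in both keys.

G — VI in B minor, I in G major

Chords diatonic to B minor: Bm, C#dim, D, Em, F#m, G, A.
Reading the progression, the first chord not in that set is F#dim, so the modulation leaves B minor there.
The chord immediately before F#dim is G, which is diatonic to both keys: VI in B minor and I in G major.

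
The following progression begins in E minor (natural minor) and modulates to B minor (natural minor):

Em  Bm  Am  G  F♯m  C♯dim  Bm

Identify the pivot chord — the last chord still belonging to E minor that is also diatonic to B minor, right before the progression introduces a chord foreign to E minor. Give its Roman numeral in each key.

G — III in E minor, VI in B minor

Chords diatonic to E minor: Em, F♯dim, G, Am, Bm, C, D.
Reading the progression, the first chord not in that set is F♯m, so the modulation leaves E minor there.
The chord immediately before F♯m is G, which is diatonic to both keys: III in E minor and VI in B minor.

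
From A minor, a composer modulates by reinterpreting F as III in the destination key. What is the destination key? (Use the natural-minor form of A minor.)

D minor

The numeral III denotes a major triad on scale degree 3. With F on degree 3, the tonic of the new key is D.
Degree 3 carries a major triad in natural-minor keys, so the destination is D minor.
Check: the diatonic triads of D minor (natural minor) are Dm (i), Edim (ii°), F (III), Gm (iv), Am (v), Bb (VI), C (VII) — F is indeed III.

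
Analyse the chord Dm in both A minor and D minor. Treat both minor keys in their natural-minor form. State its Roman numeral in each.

The scale of A minor (natural minor) is A B C D E F G; D is degree 4, and the triad built there (D-F-A) is minor, so it is iv.
The scale of D minor (natural minor) is D E F G A Bb C; D is degree 1, and the triad built there (D-F-A) is minor, so it is i.

iv in A minor; i in D minor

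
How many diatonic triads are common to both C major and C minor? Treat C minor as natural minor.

0

Diatonic triads of C major: C (I), Dm (ii), Em (iii), F (IV), G (V), Am (vi), Bdim (vii°).
Diatonic triads of C minor (natural minor): Cm (i), Ddim (ii°), E♭ (III), Fm (iv), Gm (v), A♭ (VI), B♭ (VII).
No triad has the same root and quality in both keys.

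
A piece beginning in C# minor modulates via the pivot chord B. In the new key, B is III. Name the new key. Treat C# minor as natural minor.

G# minor

The numeral III denotes a major triad on scale degree 3. With B on degree 3, the tonic of the new key is G#.
Degree 3 carries a major triad in natural-minor keys, so the destination is G# minor.
Check: the diatonic triads of G# minor (natural minor) are G#m (i), A#dim (ii°), B (III), C#m (iv), D#m (v), E (VI), F# (VII) — B is indeed III.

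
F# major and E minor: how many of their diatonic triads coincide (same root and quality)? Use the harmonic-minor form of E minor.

1

Diatonic triads of F# major: F# (I), G#m (ii), A#m (iii), B (IV), C# (V), D#m (vi), E#dim (vii°).
Diatonic triads of E minor (harmonic minor): Em (i), F#dim (ii°), Gaug (III+), Am (iv), B (V), C (VI), D#dim (vii°).
Matching root and quality in both lists: B.
That gives 1 common triad.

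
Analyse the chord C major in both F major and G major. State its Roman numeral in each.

V in F major; IV in G major

The scale of F major is F G A Bb C D E; C is degree 5, and the triad built there (C-E-G) is major, so it is V.
The scale of G major is G A B C D E F#; C is degree 4, and the triad built there (C-E-G) is major, so it is IV.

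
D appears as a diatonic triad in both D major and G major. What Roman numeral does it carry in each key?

I in D major; V in G major

The scale of D major is D E F♯ G A B C♯; D is degree 1, and the triad built there (D-F♯-A) is major, so it is I.
The scale of G major is G A B C D E F♯; D is degree 5, and the triad built there (D-F♯-A) is major, so it is V.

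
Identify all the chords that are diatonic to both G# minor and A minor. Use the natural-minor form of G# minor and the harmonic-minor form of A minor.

E

Triads in G# minor (natural minor): G#m (i), A#dim (ii°), B (III), C#m (iv), D#m (v), E (VI), F# (VII).
Triads in A minor (harmonic minor): Am (i), Bdim (ii°), Caug (III+), Dm (iv), E (V), F (VI), G#dim (vii°).
Shared triads with their functions: E (VI in G# minor, V in A minor).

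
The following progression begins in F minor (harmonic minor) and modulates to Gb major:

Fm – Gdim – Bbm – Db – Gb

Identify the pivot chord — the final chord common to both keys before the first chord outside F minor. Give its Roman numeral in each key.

Db — VI in F minor, V in Gb major

Chords diatonic to F minor: Fm, Gdim, Abaug, Bbm, C, Db, Edim.
Reading the progression, the first chord not in that set is Gb, so the modulation leaves F minor there.
The chord immediately before Gb is Db, which is diatonic to both keys: VI in F minor and V in Gb major.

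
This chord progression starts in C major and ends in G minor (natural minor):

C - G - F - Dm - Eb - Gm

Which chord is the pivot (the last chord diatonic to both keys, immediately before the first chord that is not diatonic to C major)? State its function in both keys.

Dm — ii in C major, v in G minor

Chords diatonic to C major: C, Dm, Em, F, G, Am, Bdim.
Reading the progression, the first chord not in that set is Eb, so the modulation leaves C major there.
The chord immediately before Eb is Dm, which is diatonic to both keys: ii in C major and v in G minor.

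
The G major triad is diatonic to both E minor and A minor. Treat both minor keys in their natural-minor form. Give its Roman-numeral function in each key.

The scale of E minor (natural minor) is E F# G A B C D; G is degree 3, and the triad built there (G-B-D) is major, so it is III.
The scale of A minor (natural minor) is A B C D E F G; G is degree 7, and the triad built there (G-B-D) is major, so it is VII.

III in E minor; VII in A minor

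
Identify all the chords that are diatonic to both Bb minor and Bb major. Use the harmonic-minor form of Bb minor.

Triads in Bb minor (harmonic minor): Bbm (i), Cdim (ii°), Dbaug (III+), Ebm (iv), F (V), Gb (VI), Adim (vii°).
Triads in Bb major: Bb (I), Cm (ii), Dm (iii), Eb (IV), F (V), Gm (vi), Adim (vii°).
Shared triads with their functions: F (V in Bb minor, V in Bb major); Adim (vii° in Bb minor, vii° in Bb major).

F, Adim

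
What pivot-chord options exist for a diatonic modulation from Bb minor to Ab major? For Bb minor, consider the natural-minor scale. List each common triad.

Bbm, Db, Fm, Ab

Triads in Bb minor (natural minor): Bbm (i), Cdim (ii°), Db (III), Ebm (iv), Fm (v), Gb (VI), Ab (VII).
Triads in Ab major: Ab (I), Bbm (ii), Cm (iii), Db (IV), Eb (V), Fm (vi), Gdim (vii°).
Shared triads with their functions: Bbm (i in Bb minor, ii in Ab major); Db (III in Bb minor, IV in Ab major); Fm (v in Bb minor, vi in Ab major); Ab (VII in Bb minor, I in Ab major).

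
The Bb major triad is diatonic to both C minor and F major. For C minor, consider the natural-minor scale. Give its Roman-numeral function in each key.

VII in C minor; IV in F major

The scale of C minor (natural minor) is C D Eb F G Ab Bb; Bb is degree 7, and the triad built there (Bb-D-F) is major, so it is VII.
The scale of F major is F G A Bb C D E; Bb is degree 4, and the triad built there (Bb-D-F) is major, so it is IV.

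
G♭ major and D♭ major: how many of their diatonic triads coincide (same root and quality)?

4

Diatonic triads of G♭ major: G♭ major (I), A♭ minor (ii), B♭ minor (iii), C♭ major (IV), D♭ major (V), E♭ minor (vi), F diminished (vii°).
Diatonic triads of D♭ major: D♭ major (I), E♭ minor (ii), F minor (iii), G♭ major (IV), A♭ major (V), B♭ minor (vi), C diminished (vii°).
Matching root and quality in both lists: G♭ major, B♭ minor, D♭ major, E♭ minor.
That gives 4 common triads.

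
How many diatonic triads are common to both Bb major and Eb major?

4

Diatonic triads of Bb major: Bb (I), Cm (ii), Dm (iii), Eb (IV), F (V), Gm (vi), Adim (vii°).
Diatonic triads of Eb major: Eb (I), Fm (ii), Gm (iii), Ab (IV), Bb (V), Cm (vi), Ddim (vii°).
Matching root and quality in both lists: Bb, Cm, Eb, Gm.
That gives 4 common triads.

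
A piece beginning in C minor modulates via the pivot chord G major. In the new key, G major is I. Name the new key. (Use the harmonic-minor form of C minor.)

The numeral I denotes a major triad on scale degree 1. With G on degree 1, the tonic of the new key is G.
Degree 1 carries a major triad in major keys, so the destination is G major.
Check: the diatonic triads of G major are G (I), Am (ii), Bm (iii), C (IV), D (V), Em (vi), F#dim (vii°) — G major is indeed I.

G major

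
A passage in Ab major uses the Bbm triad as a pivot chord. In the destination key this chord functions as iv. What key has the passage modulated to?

The numeral iv denotes a minor triad on scale degree 4. With Bb on degree 4, the tonic of the new key is F.
Degree 4 carries a minor triad in minor keys, so the destination is F minor.
Check: the diatonic triads of F minor (natural minor) are Fm (i), Gdim (ii°), Ab (III), Bbm (iv), Cm (v), Db (VI), Eb (VII) — Bbm is indeed iv.

F minor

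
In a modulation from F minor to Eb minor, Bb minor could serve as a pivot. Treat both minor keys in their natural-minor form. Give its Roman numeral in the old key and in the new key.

iv in F minor; v in Eb minor

The scale of F minor (natural minor) is F G Ab Bb C Db Eb; Bb is degree 4, and the triad built there (Bb-Db-F) is minor, so it is iv.
The scale of Eb minor (natural minor) is Eb F Gb Ab Bb Cb Db; Bb is degree 5, and the triad built there (Bb-Db-F) is minor, so it is v.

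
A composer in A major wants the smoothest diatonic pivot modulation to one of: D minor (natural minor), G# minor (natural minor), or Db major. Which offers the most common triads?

G# minor

Triads of A major: A major (I), B minor (ii), C# minor (iii), D major (IV), E major (V), F# minor (vi), G# diminished (vii°).
D minor (natural minor) shares 0: none.
G# minor (natural minor) shares 2: C#m, E.
Db major shares 0: none.
The most common triads (2) are shared with G# minor.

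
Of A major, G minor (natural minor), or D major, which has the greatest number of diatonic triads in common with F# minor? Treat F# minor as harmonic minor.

A major

Triads of F# minor (harmonic minor): F#m (i), G#dim (ii°), Aaug (III+), Bm (iv), C# (V), D (VI), E#dim (vii°).
A major shares 4: F#m, G#dim, Bm, D.
G minor (natural minor) shares 0: none.
D major shares 3: F#m, Bm, D.
The most common triads (4) are shared with A major.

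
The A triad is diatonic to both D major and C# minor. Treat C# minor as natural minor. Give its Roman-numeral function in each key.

V in D major; VI in C# minor

The scale of D major is D E F# G A B C#; A is degree 5, and the triad built there (A-C#-E) is major, so it is V.
The scale of C# minor (natural minor) is C# D# E F# G# A B; A is degree 6, and the triad built there (A-C#-E) is major, so it is VI.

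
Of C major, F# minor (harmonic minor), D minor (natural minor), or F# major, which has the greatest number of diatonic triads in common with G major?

C major

Triads of G major: G major (I), A minor (ii), B minor (iii), C major (IV), D major (V), E minor (vi), F# diminished (vii°).
C major shares 4: G, Am, C, Em.
F# minor (harmonic minor) shares 2: Bm, D.
D minor (natural minor) shares 2: Am, C.
F# major shares 0: none.
The most common triads (4) are shared with C major.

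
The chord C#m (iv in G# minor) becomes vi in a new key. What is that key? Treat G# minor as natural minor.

The numeral vi denotes a minor triad on scale degree 6. With C# on degree 6, the tonic of the new key is E.
Degree 6 carries a minor triad in major keys, so the destination is E major.
Check: the diatonic triads of E major are E (I), F#m (ii), G#m (iii), A (IV), B (V), C#m (vi), D#dim (vii°) — C#m is indeed vi.

E major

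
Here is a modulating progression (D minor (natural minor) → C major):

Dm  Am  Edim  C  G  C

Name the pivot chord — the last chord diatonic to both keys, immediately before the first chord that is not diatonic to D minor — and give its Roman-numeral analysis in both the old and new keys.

Chords diatonic to D minor: Dm, Edim, F, Gm, Am, Bb, C.
Reading the progression, the first chord not in that set is G, so the modulation leaves D minor there.
The chord immediately before G is C, which is diatonic to both keys: VII in D minor and I in C major.

C — VII in D minor, I in C major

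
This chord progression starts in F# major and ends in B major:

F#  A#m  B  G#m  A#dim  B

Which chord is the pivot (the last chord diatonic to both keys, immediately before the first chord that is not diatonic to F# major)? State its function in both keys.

G#m — ii in F# major, vi in B major

Chords diatonic to F# major: F#, G#m, A#m, B, C#, D#m, E#dim.
Reading the progression, the first chord not in that set is A#dim, so the modulation leaves F# major there.
The chord immediately before A#dim is G#m, which is diatonic to both keys: ii in F# major and vi in B major.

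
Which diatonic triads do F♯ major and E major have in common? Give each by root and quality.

G♯m, B

Triads in F♯ major: F♯ (I), G♯m (ii), A♯m (iii), B (IV), C♯ (V), D♯m (vi), E♯dim (vii°).
Triads in E major: E (I), F♯m (ii), G♯m (iii), A (IV), B (V), C♯m (vi), D♯dim (vii°).
Shared triads with their functions: G♯m (ii in F♯ major, iii in E major); B (IV in F♯ major, V in E major).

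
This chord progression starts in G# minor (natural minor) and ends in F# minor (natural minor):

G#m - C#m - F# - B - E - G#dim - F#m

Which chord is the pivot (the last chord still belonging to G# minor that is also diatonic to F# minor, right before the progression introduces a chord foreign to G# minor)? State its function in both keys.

E — VI in G# minor, VII in F# minor

Chords diatonic to G# minor: G#m, A#dim, B, C#m, D#m, E, F#.
Reading the progression, the first chord not in that set is G#dim, so the modulation leaves G# minor there.
The chord immediately before G#dim is E, which is diatonic to both keys: VI in G# minor and VII in F# minor.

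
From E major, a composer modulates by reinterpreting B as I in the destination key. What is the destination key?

B major

The numeral I denotes a major triad on scale degree 1. With B on degree 1, the tonic of the new key is B.
Degree 1 carries a major triad in major keys, so the destination is B major.
Check: the diatonic triads of B major are B (I), C#m (ii), D#m (iii), E (IV), F# (V), G#m (vi), A#dim (vii°) — B is indeed I.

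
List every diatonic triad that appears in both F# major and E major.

Triads in F# major: F# (I), G#m (ii), A#m (iii), B (IV), C# (V), D#m (vi), E#dim (vii°).
Triads in E major: E (I), F#m (ii), G#m (iii), A (IV), B (V), C#m (vi), D#dim (vii°).
Shared triads with their functions: G#m (ii in F# major, iii in E major); B (IV in F# major, V in E major).

G#m, B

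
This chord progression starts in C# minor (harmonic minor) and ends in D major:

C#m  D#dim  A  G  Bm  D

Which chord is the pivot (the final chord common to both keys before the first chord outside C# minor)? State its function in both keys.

A — VI in C# minor, V in D major

Chords diatonic to C# minor: C#m, D#dim, Eaug, F#m, G#, A, B#dim.
Reading the progression, the first chord not in that set is G, so the modulation leaves C# minor there.
The chord immediately before G is A, which is diatonic to both keys: VI in C# minor and V in D major.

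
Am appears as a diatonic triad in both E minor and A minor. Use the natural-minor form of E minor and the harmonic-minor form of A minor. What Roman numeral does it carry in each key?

The scale of E minor (natural minor) is E F# G A B C D; A is degree 4, and the triad built there (A-C-E) is minor, so it is iv.
The scale of A minor (harmonic minor) is A B C D E F G#; A is degree 1, and the triad built there (A-C-E) is minor, so it is i.

iv in E minor; i in A minor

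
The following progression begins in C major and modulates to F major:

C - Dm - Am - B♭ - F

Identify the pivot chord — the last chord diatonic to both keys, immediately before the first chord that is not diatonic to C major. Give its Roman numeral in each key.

Am — vi in C major, iii in F major

Chords diatonic to C major: C, Dm, Em, F, G, Am, Bdim.
Reading the progression, the first chord not in that set is B♭, so the modulation leaves C major there.
The chord immediately before B♭ is Am, which is diatonic to both keys: vi in C major and iii in F major.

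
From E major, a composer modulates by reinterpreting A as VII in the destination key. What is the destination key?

B minor

The numeral VII denotes a major triad on scale degree 7. With A on degree 7, the tonic of the new key is B.
Degree 7 carries a major triad in natural-minor keys, so the destination is B minor.
Check: the diatonic triads of B minor (natural minor) are Bm (i), C#dim (ii°), D (III), Em (iv), F#m (v), G (VI), A (VII) — A is indeed VII.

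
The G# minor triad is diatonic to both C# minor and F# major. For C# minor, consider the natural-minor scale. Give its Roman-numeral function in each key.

The scale of C# minor (natural minor) is C# D# E F# G# A B; G# is degree 5, and the triad built there (G#-B-D#) is minor, so it is v.
The scale of F# major is F# G# A# B C# D# E#; G# is degree 2, and the triad built there (G#-B-D#) is minor, so it is ii.

v in C# minor; ii in F# major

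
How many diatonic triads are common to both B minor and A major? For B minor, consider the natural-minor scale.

4

Diatonic triads of B minor (natural minor): Bm (i), C♯dim (ii°), D (III), Em (iv), F♯m (v), G (VI), A (VII).
Diatonic triads of A major: A (I), Bm (ii), C♯m (iii), D (IV), E (V), F♯m (vi), G♯dim (vii°).
Matching root and quality in both lists: Bm, D, F♯m, A.
That gives 4 common triads.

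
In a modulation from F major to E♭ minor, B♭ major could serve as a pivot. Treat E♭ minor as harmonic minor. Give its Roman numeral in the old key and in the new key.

The scale of F major is F G A B♭ C D E; B♭ is degree 4, and the triad built there (B♭-D-F) is major, so it is IV.
The scale of E♭ minor (harmonic minor) is E♭ F G♭ A♭ B♭ C♭ D; B♭ is degree 5, and the triad built there (B♭-D-F) is major, so it is V.

IV in F major; V in E♭ minor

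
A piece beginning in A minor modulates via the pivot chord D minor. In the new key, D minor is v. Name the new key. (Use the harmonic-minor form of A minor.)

G minor

The numeral v denotes a minor triad on scale degree 5. With D on degree 5, the tonic of the new key is G.
Degree 5 carries a minor triad in natural-minor keys, so the destination is G minor.
Check: the diatonic triads of G minor (natural minor) are Gm (i), Adim (ii°), B♭ (III), Cm (iv), Dm (v), E♭ (VI), F (VII) — D minor is indeed v.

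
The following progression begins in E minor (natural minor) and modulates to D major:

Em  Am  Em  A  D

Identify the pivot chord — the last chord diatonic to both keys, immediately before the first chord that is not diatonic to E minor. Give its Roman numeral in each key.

Chords diatonic to E minor: Em, F#dim, G, Am, Bm, C, D.
Reading the progression, the first chord not in that set is A, so the modulation leaves E minor there.
The chord immediately before A is Em, which is diatonic to both keys: i in E minor and ii in D major.

Em — i in E minor, ii in D major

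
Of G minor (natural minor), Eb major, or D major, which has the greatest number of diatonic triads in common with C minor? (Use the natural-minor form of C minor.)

Eb major

Triads of C minor (natural minor): Cm (i), Ddim (ii°), Eb (III), Fm (iv), Gm (v), Ab (VI), Bb (VII).
G minor (natural minor) shares 4: Cm, Eb, Gm, Bb.
Eb major shares 7: Cm, Ddim, Eb, Fm, Gm, Ab, Bb.
D major shares 0: none.
The most common triads (7) are shared with Eb major.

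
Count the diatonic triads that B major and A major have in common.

Diatonic triads of B major: B major (I), C♯ minor (ii), D♯ minor (iii), E major (IV), F♯ major (V), G♯ minor (vi), A♯ diminished (vii°).
Diatonic triads of A major: A major (I), B minor (ii), C♯ minor (iii), D major (IV), E major (V), F♯ minor (vi), G♯ diminished (vii°).
Matching root and quality in both lists: C♯ minor, E major.
That gives 2 common triads.

2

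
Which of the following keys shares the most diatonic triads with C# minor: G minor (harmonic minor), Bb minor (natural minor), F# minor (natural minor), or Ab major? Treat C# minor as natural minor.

F# minor

Triads of C# minor (natural minor): C#m (i), D#dim (ii°), E (III), F#m (iv), G#m (v), A (VI), B (VII).
G minor (harmonic minor) shares 0: none.
Bb minor (natural minor) shares 0: none.
F# minor (natural minor) shares 4: C#m, E, F#m, A.
Ab major shares 0: none.
The most common triads (4) are shared with F# minor.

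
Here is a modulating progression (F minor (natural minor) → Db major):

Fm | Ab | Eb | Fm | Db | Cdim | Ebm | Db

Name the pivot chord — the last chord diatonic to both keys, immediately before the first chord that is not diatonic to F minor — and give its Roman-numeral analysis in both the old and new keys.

Db — VI in F minor, I in Db major

Chords diatonic to F minor: Fm, Gdim, Ab, Bbm, Cm, Db, Eb.
Reading the progression, the first chord not in that set is Cdim, so the modulation leaves F minor there.
The chord immediately before Cdim is Db, which is diatonic to both keys: VI in F minor and I in Db major.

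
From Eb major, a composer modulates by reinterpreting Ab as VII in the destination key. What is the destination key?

The numeral VII denotes a major triad on scale degree 7. With Ab on degree 7, the tonic of the new key is Bb.
Degree 7 carries a major triad in natural-minor keys, so the destination is Bb minor.
Check: the diatonic triads of Bb minor (natural minor) are Bbm (i), Cdim (ii°), Db (III), Ebm (iv), Fm (v), Gb (VI), Ab (VII) — Ab is indeed VII.

Bb minor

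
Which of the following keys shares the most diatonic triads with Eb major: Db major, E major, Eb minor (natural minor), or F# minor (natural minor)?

Triads of Eb major: Eb (I), Fm (ii), Gm (iii), Ab (IV), Bb (V), Cm (vi), Ddim (vii°).
Db major shares 2: Fm, Ab.
E major shares 0: none.
Eb minor (natural minor) shares 0: none.
F# minor (natural minor) shares 0: none.
The most common triads (2) are shared with Db major.

Db major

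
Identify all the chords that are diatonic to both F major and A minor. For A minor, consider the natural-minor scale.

F, Am, C, Dm

Triads in F major: F (I), Gm (ii), Am (iii), Bb (IV), C (V), Dm (vi), Edim (vii°).
Triads in A minor (natural minor): Am (i), Bdim (ii°), C (III), Dm (iv), Em (v), F (VI), G (VII).
Shared triads with their functions: F (I in F major, VI in A minor); Am (iii in F major, i in A minor); C (V in F major, III in A minor); Dm (vi in F major, iv in A minor).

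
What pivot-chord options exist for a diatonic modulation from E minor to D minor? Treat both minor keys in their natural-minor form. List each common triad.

Triads in E minor (natural minor): Em (i), F♯dim (ii°), G (III), Am (iv), Bm (v), C (VI), D (VII).
Triads in D minor (natural minor): Dm (i), Edim (ii°), F (III), Gm (iv), Am (v), B♭ (VI), C (VII).
Shared triads with their functions: Am (iv in E minor, v in D minor); C (VI in E minor, VII in D minor).

Am, C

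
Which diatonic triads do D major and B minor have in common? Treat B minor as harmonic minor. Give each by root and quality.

Em, G, Bm, C#dim

Triads in D major: D (I), Em (ii), F#m (iii), G (IV), A (V), Bm (vi), C#dim (vii°).
Triads in B minor (harmonic minor): Bm (i), C#dim (ii°), Daug (III+), Em (iv), F# (V), G (VI), A#dim (vii°).
Shared triads with their functions: Em (ii in D major, iv in B minor); G (IV in D major, VI in B minor); Bm (vi in D major, i in B minor); C#dim (vii° in D major, ii° in B minor).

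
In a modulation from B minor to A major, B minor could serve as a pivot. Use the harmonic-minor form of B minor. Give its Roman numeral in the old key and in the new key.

The scale of B minor (harmonic minor) is B C# D E F# G A#; B is degree 1, and the triad built there (B-D-F#) is minor, so it is i.
The scale of A major is A B C# D E F# G#; B is degree 2, and the triad built there (B-D-F#) is minor, so it is ii.

i in B minor; ii in A major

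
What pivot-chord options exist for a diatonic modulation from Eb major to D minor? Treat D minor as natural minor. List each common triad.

Gm, Bb

Triads in Eb major: Eb (I), Fm (ii), Gm (iii), Ab (IV), Bb (V), Cm (vi), Ddim (vii°).
Triads in D minor (natural minor): Dm (i), Edim (ii°), F (III), Gm (iv), Am (v), Bb (VI), C (VII).
Shared triads with their functions: Gm (iii in Eb major, iv in D minor); Bb (V in Eb major, VI in D minor).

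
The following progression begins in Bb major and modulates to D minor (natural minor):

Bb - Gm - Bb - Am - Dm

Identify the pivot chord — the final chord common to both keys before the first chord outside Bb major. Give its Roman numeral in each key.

Bb — I in Bb major, VI in D minor

Chords diatonic to Bb major: Bb, Cm, Dm, Eb, F, Gm, Adim.
Reading the progression, the first chord not in that set is Am, so the modulation leaves Bb major there.
The chord immediately before Am is Bb, which is diatonic to both keys: I in Bb major and VI in D minor.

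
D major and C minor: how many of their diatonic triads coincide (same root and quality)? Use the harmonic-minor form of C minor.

Diatonic triads of D major: D major (I), E minor (ii), F# minor (iii), G major (IV), A major (V), B minor (vi), C# diminished (vii°).
Diatonic triads of C minor (harmonic minor): C minor (i), D diminished (ii°), Eb augmented (III+), F minor (iv), G major (V), Ab major (VI), B diminished (vii°).
Matching root and quality in both lists: G major.
That gives 1 common triad.

1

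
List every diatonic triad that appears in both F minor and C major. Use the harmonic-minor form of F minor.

C

Triads in F minor (harmonic minor): Fm (i), Gdim (ii°), Abaug (III+), Bbm (iv), C (V), Db (VI), Edim (vii°).
Triads in C major: C (I), Dm (ii), Em (iii), F (IV), G (V), Am (vi), Bdim (vii°).
Shared triads with their functions: C (V in F minor, I in C major).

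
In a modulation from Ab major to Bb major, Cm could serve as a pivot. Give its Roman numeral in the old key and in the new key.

iii in Ab major; ii in Bb major

The scale of Ab major is Ab Bb C Db Eb F G; C is degree 3, and the triad built there (C-Eb-G) is minor, so it is iii.
The scale of Bb major is Bb C D Eb F G A; C is degree 2, and the triad built there (C-Eb-G) is minor, so it is ii.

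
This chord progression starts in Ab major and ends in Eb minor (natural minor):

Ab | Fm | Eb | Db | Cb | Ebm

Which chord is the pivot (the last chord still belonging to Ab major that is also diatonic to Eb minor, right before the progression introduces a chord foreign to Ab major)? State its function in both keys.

Chords diatonic to Ab major: Ab, Bbm, Cm, Db, Eb, Fm, Gdim.
Reading the progression, the first chord not in that set is Cb, so the modulation leaves Ab major there.
The chord immediately before Cb is Db, which is diatonic to both keys: IV in Ab major and VII in Eb minor.

Db — IV in Ab major, VII in Eb minor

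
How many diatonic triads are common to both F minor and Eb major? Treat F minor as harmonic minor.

Diatonic triads of F minor (harmonic minor): Fm (i), Gdim (ii°), Abaug (III+), Bbm (iv), C (V), Db (VI), Edim (vii°).
Diatonic triads of Eb major: Eb (I), Fm (ii), Gm (iii), Ab (IV), Bb (V), Cm (vi), Ddim (vii°).
Matching root and quality in both lists: Fm.
That gives 1 common triad.

1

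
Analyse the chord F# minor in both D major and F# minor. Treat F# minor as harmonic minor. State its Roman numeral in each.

The scale of D major is D E F# G A B C#; F# is degree 3, and the triad built there (F#-A-C#) is minor, so it is iii.
The scale of F# minor (harmonic minor) is F# G# A B C# D E#; F# is degree 1, and the triad built there (F#-A-C#) is minor, so it is i.

iii in D major; i in F# minor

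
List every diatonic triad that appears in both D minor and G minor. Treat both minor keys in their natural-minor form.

Triads in D minor (natural minor): D minor (i), E diminished (ii°), F major (III), G minor (iv), A minor (v), Bb major (VI), C major (VII).
Triads in G minor (natural minor): G minor (i), A diminished (ii°), Bb major (III), C minor (iv), D minor (v), Eb major (VI), F major (VII).
Shared triads with their functions: D minor (i in D minor, v in G minor); F major (III in D minor, VII in G minor); G minor (iv in D minor, i in G minor); Bb major (VI in D minor, III in G minor).

Dm, F, Gm, Bb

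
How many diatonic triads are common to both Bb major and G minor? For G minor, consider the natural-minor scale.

Diatonic triads of Bb major: Bb (I), Cm (ii), Dm (iii), Eb (IV), F (V), Gm (vi), Adim (vii°).
Diatonic triads of G minor (natural minor): Gm (i), Adim (ii°), Bb (III), Cm (iv), Dm (v), Eb (VI), F (VII).
Matching root and quality in both lists: Bb, Cm, Dm, Eb, F, Gm, Adim.
That gives 7 common triads.

7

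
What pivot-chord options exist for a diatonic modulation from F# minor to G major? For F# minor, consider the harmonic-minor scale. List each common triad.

Bm, D

Triads in F# minor (harmonic minor): F#m (i), G#dim (ii°), Aaug (III+), Bm (iv), C# (V), D (VI), E#dim (vii°).
Triads in G major: G (I), Am (ii), Bm (iii), C (IV), D (V), Em (vi), F#dim (vii°).
Shared triads with their functions: Bm (iv in F# minor, iii in G major); D (VI in F# minor, V in G major).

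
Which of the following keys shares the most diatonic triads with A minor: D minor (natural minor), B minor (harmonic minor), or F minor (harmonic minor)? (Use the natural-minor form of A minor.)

D minor

Triads of A minor (natural minor): A minor (i), B diminished (ii°), C major (III), D minor (iv), E minor (v), F major (VI), G major (VII).
D minor (natural minor) shares 4: Am, C, Dm, F.
B minor (harmonic minor) shares 2: Em, G.
F minor (harmonic minor) shares 1: C.
The most common triads (4) are shared with D minor.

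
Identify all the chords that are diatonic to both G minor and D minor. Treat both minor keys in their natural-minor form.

Gm, Bb, Dm, F

Triads in G minor (natural minor): G minor (i), A diminished (ii°), Bb major (III), C minor (iv), D minor (v), Eb major (VI), F major (VII).
Triads in D minor (natural minor): D minor (i), E diminished (ii°), F major (III), G minor (iv), A minor (v), Bb major (VI), C major (VII).
Shared triads with their functions: G minor (i in G minor, iv in D minor); Bb major (III in G minor, VI in D minor); D minor (v in G minor, i in D minor); F major (VII in G minor, III in D minor).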